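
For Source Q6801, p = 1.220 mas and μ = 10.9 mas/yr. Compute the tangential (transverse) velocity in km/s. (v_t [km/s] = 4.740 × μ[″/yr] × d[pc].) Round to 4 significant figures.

42.35 km/s

d = 1/p = 1/0.001220″ = 819.67 pc.
μ = 10.9 mas/yr = 0.0109 ″/yr.
v_t = 4.74 × μ × d = 4.74 × 0.0109 × 819.67 = 42.349 km/s.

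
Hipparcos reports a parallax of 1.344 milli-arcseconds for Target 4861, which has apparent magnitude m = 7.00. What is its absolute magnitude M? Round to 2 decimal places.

d = 1/p = 1/0.001344″ = 744.05 pc.
m − M = 5 log₁₀(744.05) − 5 = 14.3580 − 5 = 9.3580.
M = m − (m − M) = 7.00 − 9.3580 = -2.36.

M = -2.36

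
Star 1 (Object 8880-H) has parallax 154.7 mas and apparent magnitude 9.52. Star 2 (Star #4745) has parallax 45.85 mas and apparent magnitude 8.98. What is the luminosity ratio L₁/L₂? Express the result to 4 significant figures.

d₁ = 1/p₁ = 1/0.1547″ = 6.4641 pc; d₂ = 1/p₂ = 1/0.04585″ = 21.81 pc.
M₁ = m₁ − 5 log₁₀ d₁ + 5 = 9.52 − 4.0525 + 5 = 10.4675.
M₂ = 8.98 − 6.6933 + 5 = 7.2867.
L₁/L₂ = 10^(0.4(M₂ − M₁)) = 10^(0.4 × (-3.1808)) = 10^(-1.27232) = 0.053417.

L₁/L₂ = 0.05342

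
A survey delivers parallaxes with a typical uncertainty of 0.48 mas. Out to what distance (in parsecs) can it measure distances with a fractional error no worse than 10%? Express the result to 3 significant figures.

σ_d/d = σ_p/p, so the condition is σ_p/p ≤ 0.10, i.e. p ≥ σ_p/0.10.
p_min = 0.48/0.10 = 4.8 mas = 0.0048 arcsec.
d_max = 1/p_min = 1/0.0048 = 208.33 pc.

208 pc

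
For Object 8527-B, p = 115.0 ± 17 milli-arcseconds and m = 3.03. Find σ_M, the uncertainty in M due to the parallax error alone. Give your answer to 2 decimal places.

σ_M = 0.32 mag

M = m − 5 log₁₀ d + 5 = m + 5 log₁₀ p + 5, so ∂M/∂p = 5/(p ln 10).
σ_M = (5/ln 10) · (σ_p/p) = 2.1715 × 17/115.0 = 2.1715 × 0.14783 = 0.32101.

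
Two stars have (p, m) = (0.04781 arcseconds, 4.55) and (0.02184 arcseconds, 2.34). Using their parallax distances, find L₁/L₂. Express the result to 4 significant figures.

d₁ = 1/p₁ = 1/0.04781″ = 20.916 pc; d₂ = 1/p₂ = 1/0.02184″ = 45.788 pc.
M₁ = m₁ − 5 log₁₀ d₁ + 5 = 4.55 − 6.6024 + 5 = 2.9476.
M₂ = 2.34 − 8.3038 + 5 = -0.9638.
L₁/L₂ = 10^(0.4(M₂ − M₁)) = 10^(0.4 × (-3.9114)) = 10^(-1.56456) = 0.027255.

L₁/L₂ = 0.02726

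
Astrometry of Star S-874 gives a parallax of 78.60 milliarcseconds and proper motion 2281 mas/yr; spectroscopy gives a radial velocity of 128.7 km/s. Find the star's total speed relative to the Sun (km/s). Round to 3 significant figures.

188 km/s

d = 1/p = 1/0.07860″ = 12.723 pc.
μ = 2281 mas/yr = 2.281 ″/yr.
v_t = 4.740 μ d = 4.740 × 2.281 × 12.723 = 137.56 km/s.
v = √(v_r² + v_t²) = √(128.7² + 137.56²) = √35486.4 = 188.38 km/s.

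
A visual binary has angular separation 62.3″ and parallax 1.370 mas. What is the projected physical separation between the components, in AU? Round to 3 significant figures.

d = 1/p = 1/0.001370″ = 729.93 pc.
At distance d (pc), an angle of θ arcsec spans θ·d AU: s = 62.3 × 729.93 = 45475 AU.

45500 AU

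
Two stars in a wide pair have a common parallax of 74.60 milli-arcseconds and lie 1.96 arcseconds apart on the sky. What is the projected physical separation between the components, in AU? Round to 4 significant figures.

d = 1/p = 1/0.07460″ = 13.405 pc.
At distance d (pc), an angle of θ arcsec spans θ·d AU: s = 1.96 × 13.405 = 26.274 AU.

26.27 AU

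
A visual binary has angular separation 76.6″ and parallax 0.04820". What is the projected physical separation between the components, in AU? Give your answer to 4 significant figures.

1589 AU

d = 1/p = 1/0.04820″ = 20.747 pc.
At distance d (pc), an angle of θ arcsec spans θ·d AU: s = 76.6 × 20.747 = 1589.2 AU.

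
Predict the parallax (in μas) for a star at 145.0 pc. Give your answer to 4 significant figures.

p = 1/d = 1/145 = 0.0068966 arcsec.
= 0.0068966 × 10⁶ = 6896.6 μas.

6897 μas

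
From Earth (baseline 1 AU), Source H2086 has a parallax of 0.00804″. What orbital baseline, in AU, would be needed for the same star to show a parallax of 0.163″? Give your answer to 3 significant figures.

Parallax scales linearly with baseline: p ∝ B, so B = p_target / p_Earth × 1 AU.
B = 0.163 / 0.00804 = 20.274 AU.

20.3 AU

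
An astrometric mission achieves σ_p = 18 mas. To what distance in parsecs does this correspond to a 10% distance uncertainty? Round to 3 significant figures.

σ_d/d = σ_p/p, so the condition is σ_p/p ≤ 0.10, i.e. p ≥ σ_p/0.10.
p_min = 18/0.10 = 180 mas = 0.18 arcsec.
d_max = 1/p_min = 1/0.18 = 5.5556 pc.

5.56 pc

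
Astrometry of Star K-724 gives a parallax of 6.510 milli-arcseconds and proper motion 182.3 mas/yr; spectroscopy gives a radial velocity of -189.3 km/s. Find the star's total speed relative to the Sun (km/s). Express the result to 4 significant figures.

d = 1/p = 1/0.006510″ = 153.61 pc.
μ = 182.3 mas/yr = 0.1823 ″/yr.
v_t = 4.740 μ d = 4.740 × 0.1823 × 153.61 = 132.73 km/s.
v = √(v_r² + v_t²) = √((-189.3)² + 132.73²) = √53451.7 = 231.2 km/s.

231.2 km/s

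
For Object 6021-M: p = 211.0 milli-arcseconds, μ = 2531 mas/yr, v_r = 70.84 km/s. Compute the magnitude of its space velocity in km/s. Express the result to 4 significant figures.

90.84 km/s

d = 1/p = 1/0.2110″ = 4.7393 pc.
μ = 2531 mas/yr = 2.531 ″/yr.
v_t = 4.740 μ d = 4.740 × 2.531 × 4.7393 = 56.857 km/s.
v = √(v_r² + v_t²) = √(70.84² + 56.857²) = √8251.02 = 90.835 km/s.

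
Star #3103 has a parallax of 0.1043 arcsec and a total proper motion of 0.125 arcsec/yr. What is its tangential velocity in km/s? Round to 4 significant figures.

d = 1/p = 1/0.1043″ = 9.5877 pc.
v_t = 4.74 × μ × d = 4.74 × 0.125 × 9.5877 = 5.6807 km/s.

5.681 km/s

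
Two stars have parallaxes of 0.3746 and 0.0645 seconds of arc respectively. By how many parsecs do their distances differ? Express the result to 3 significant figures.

d_A = 1/0.3746″ = 2.6695 pc; d_B = 1/0.06450″ = 15.504 pc.
|d_B − d_A| = |15.504 − 2.6695| = 12.835 pc.

12.8 pc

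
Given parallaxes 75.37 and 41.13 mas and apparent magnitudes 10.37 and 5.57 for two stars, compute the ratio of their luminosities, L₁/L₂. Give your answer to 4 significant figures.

L₁/L₂ = 0.003580

d₁ = 1/p₁ = 1/0.07537″ = 13.268 pc; d₂ = 1/p₂ = 1/0.04113″ = 24.313 pc.
M₁ = m₁ − 5 log₁₀ d₁ + 5 = 10.37 − 5.6140 + 5 = 9.7560.
M₂ = 5.57 − 6.9292 + 5 = 3.6408.
L₁/L₂ = 10^(0.4(M₂ − M₁)) = 10^(0.4 × (-6.1152)) = 10^(-2.44608) = 0.0035803.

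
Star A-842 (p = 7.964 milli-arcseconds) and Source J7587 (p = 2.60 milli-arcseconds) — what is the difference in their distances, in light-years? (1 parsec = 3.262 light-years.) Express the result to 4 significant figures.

845.0 ly

d_A = 1/0.007964″ = 125.57 pc; d_B = 1/0.002600″ = 384.62 pc.
|d_B − d_A| = |384.62 − 125.57| = 259.05 pc = 259.05 × 3.262 ly = 845.02 ly.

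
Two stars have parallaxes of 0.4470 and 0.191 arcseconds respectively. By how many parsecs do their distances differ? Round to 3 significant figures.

3.00 pc

d_A = 1/0.4470″ = 2.2371 pc; d_B = 1/0.1910″ = 5.2356 pc.
|d_B − d_A| = |5.2356 − 2.2371| = 2.9985 pc.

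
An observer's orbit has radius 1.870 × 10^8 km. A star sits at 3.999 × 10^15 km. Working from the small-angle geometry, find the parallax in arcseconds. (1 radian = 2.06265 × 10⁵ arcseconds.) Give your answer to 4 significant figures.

θ ≈ B/d = (1.870 × 10^8) / (3.999 × 10^15) = 4.6762 × 10^-8 rad.
In arcseconds: 4.6762 × 10^-8 × 206265 = 0.0096454″.

0.009645 arcsec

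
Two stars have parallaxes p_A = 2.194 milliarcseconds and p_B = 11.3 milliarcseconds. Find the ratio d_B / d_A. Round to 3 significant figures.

0.194

Since d = 1/p, d_B/d_A = p_A/p_B.
= 2.194 / 11.3 = 0.19416.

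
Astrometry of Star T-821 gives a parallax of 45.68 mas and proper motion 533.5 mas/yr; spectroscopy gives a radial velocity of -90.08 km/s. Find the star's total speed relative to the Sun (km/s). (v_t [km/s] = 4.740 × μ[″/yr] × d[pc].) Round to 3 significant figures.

d = 1/p = 1/0.04568″ = 21.891 pc.
μ = 533.5 mas/yr = 0.5335 ″/yr.
v_t = 4.740 μ d = 4.740 × 0.5335 × 21.891 = 55.358 km/s.
v = √(v_r² + v_t²) = √((-90.08)² + 55.358²) = √11178.9 = 105.73 km/s.

106 km/s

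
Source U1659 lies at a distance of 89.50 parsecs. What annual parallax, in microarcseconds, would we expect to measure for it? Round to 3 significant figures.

p = 1/d = 1/89.5 = 0.011173 arcsec.
= 0.011173 × 10⁶ = 11173 μas.

11200 μas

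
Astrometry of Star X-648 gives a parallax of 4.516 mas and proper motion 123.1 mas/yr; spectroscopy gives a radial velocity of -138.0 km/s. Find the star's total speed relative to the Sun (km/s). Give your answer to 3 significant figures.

d = 1/p = 1/0.004516″ = 221.43 pc.
μ = 123.1 mas/yr = 0.1231 ″/yr.
v_t = 4.740 μ d = 4.740 × 0.1231 × 221.43 = 129.2 km/s.
v = √(v_r² + v_t²) = √((-138.0)² + 129.2²) = √35736.6 = 189.04 km/s.

189 km/s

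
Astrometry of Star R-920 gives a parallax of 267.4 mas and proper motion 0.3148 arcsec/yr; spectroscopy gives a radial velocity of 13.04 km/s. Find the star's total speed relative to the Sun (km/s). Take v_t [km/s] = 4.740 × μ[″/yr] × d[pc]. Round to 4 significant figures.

d = 1/p = 1/0.2674″ = 3.7397 pc.
v_t = 4.740 μ d = 4.740 × 0.3148 × 3.7397 = 5.5802 km/s.
v = √(v_r² + v_t²) = √(13.04² + 5.5802²) = √201.18 = 14.184 km/s.

14.18 km/s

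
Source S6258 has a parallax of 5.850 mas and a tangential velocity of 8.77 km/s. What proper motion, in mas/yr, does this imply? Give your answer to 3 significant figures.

10.8 mas/yr

d = 1/p = 1/0.005850″ = 170.94 pc.
μ = v_t / (4.74 d) = 8.77 / (4.74 × 170.94) = 8.77 / 810.26 = 0.010824 ″/yr = 10.824 mas/yr.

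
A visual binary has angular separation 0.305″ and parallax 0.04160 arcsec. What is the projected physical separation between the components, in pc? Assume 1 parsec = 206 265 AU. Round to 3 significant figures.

d = 1/p = 1/0.04160″ = 24.038 pc.
At distance d (pc), an angle of θ arcsec spans θ·d AU: s = 0.305 × 24.038 = 7.3316 AU.
= 7.3316 / 206265 = 3.5545 × 10^-5 pc.

3.55 × 10^-5 pc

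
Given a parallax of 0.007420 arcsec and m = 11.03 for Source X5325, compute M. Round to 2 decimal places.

d = 1/p = 1/0.007420″ = 134.77 pc.
m − M = 5 log₁₀(134.77) − 5 = 10.6480 − 5 = 5.6480.
M = m − (m − M) = 11.03 − 5.6480 = 5.38.

M = 5.38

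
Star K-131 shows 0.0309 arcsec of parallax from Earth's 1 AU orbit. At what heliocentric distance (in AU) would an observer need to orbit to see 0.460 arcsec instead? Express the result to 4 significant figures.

14.89 AU

Parallax scales linearly with baseline: p ∝ B, so B = p_target / p_Earth × 1 AU.
B = 0.460 / 0.0309 = 14.887 AU.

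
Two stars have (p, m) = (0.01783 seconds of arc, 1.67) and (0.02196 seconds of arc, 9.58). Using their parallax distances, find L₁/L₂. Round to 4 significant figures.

d₁ = 1/p₁ = 1/0.01783″ = 56.085 pc; d₂ = 1/p₂ = 1/0.02196″ = 45.537 pc.
M₁ = m₁ − 5 log₁₀ d₁ + 5 = 1.67 − 8.7442 + 5 = -2.0742.
M₂ = 9.58 − 8.2918 + 5 = 6.2882.
L₁/L₂ = 10^(0.4(M₂ − M₁)) = 10^(0.4 × 8.3624) = 10^3.34496 = 2212.9.

L₁/L₂ = 2213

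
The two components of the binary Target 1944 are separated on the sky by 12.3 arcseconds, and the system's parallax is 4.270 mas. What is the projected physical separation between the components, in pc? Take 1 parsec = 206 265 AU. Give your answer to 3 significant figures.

d = 1/p = 1/0.004270″ = 234.19 pc.
At distance d (pc), an angle of θ arcsec spans θ·d AU: s = 12.3 × 234.19 = 2880.5 AU.
= 2880.5 / 206265 = 0.013965 pc.

0.0140 pc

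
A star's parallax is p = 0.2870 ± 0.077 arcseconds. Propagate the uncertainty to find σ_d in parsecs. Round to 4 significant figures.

0.9348 pc

d = 1/p, so σ_d = σ_p / p².
σ_d = 0.0770 / (0.2870)² = 0.0770 / 0.082369 = 0.93482 pc.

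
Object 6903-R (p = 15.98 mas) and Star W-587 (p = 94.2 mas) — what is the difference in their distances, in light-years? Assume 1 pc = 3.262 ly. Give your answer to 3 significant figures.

d_A = 1/0.01598″ = 62.578 pc; d_B = 1/0.09420″ = 10.616 pc.
|d_B − d_A| = |10.616 − 62.578| = 51.962 pc = 51.962 × 3.262 ly = 169.5 ly.

170 ly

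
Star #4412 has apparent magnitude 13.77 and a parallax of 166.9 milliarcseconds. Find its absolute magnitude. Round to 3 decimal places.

d = 1/p = 1/0.1669″ = 5.9916 pc.
m − M = 5 log₁₀(5.9916) − 5 = 3.8877 − 5 = -1.1123.
M = m − (m − M) = 13.77 − (-1.1123) = 14.882.

M = 14.882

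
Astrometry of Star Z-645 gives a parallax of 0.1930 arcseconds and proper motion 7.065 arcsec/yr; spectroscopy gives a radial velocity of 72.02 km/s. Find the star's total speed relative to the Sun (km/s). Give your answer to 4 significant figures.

187.9 km/s

d = 1/p = 1/0.1930″ = 5.1813 pc.
v_t = 4.740 μ d = 4.740 × 7.065 × 5.1813 = 173.51 km/s.
v = √(v_r² + v_t²) = √(72.02² + 173.51²) = √35292.6 = 187.86 km/s.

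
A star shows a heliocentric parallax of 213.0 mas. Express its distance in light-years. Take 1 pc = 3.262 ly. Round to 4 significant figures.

p = 213.0 mas = 0.2130 arcsec.
d = 1/p = 1/0.2130 = 4.6948 pc.
In light-years: 4.6948 × 3.262 = 15.314 ly.

15.31 light years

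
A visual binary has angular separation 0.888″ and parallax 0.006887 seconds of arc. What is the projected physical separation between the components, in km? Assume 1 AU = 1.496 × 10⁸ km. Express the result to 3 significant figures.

1.93 × 10^10 km

d = 1/p = 1/0.006887″ = 145.2 pc.
At distance d (pc), an angle of θ arcsec spans θ·d AU: s = 0.888 × 145.2 = 128.94 AU.
= 128.94 × 1.496 × 10⁸ km = 1.9289 × 10^10 km.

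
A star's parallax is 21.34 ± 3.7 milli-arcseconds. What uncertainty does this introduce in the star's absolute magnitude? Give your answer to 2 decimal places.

M = m − 5 log₁₀ d + 5 = m + 5 log₁₀ p + 5, so ∂M/∂p = 5/(p ln 10).
σ_M = (5/ln 10) · (σ_p/p) = 2.1715 × 3.7/21.34 = 2.1715 × 0.17338 = 0.37649.

σ_M = 0.38 mag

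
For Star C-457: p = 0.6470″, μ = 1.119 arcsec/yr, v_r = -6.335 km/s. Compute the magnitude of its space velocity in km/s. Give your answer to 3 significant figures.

10.4 km/s

d = 1/p = 1/0.6470″ = 1.5456 pc.
v_t = 4.740 μ d = 4.740 × 1.119 × 1.5456 = 8.198 km/s.
v = √(v_r² + v_t²) = √((-6.335)² + 8.198²) = √107.339 = 10.36 km/s.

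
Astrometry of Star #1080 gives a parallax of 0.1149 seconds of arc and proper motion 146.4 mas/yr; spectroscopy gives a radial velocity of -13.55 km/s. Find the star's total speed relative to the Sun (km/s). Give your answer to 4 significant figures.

d = 1/p = 1/0.1149″ = 8.7032 pc.
μ = 146.4 mas/yr = 0.1464 ″/yr.
v_t = 4.740 μ d = 4.740 × 0.1464 × 8.7032 = 6.0395 km/s.
v = √(v_r² + v_t²) = √((-13.55)² + 6.0395²) = √220.078 = 14.835 km/s.

14.84 km/s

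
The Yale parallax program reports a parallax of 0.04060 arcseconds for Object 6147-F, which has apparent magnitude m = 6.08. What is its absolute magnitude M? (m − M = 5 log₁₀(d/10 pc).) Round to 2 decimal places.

M = 4.12

d = 1/p = 1/0.04060″ = 24.631 pc.
m − M = 5 log₁₀(24.631) − 5 = 6.9574 − 5 = 1.9574.
M = m − (m − M) = 6.08 − 1.9574 = 4.12.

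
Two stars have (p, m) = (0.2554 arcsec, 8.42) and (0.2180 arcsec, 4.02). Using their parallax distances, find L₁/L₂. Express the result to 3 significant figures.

L₁/L₂ = 0.0127

d₁ = 1/p₁ = 1/0.2554″ = 3.9154 pc; d₂ = 1/p₂ = 1/0.2180″ = 4.5872 pc.
M₁ = m₁ − 5 log₁₀ d₁ + 5 = 8.42 − 2.9639 + 5 = 10.4561.
M₂ = 4.02 − 3.3077 + 5 = 5.7123.
L₁/L₂ = 10^(0.4(M₂ − M₁)) = 10^(0.4 × (-4.7438)) = 10^(-1.89752) = 0.012661.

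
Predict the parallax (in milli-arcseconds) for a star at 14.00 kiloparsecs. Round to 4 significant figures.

0.07143 mas

d = 14.00 kpc = 14000 pc.
p = 1/d = 1/14000 = 0.000071429 arcsec.
= 0.000071429 × 1000 = 0.071429 mas.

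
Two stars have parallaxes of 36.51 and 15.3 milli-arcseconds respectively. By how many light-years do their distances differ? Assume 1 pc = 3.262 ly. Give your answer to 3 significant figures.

124 ly

d_A = 1/0.03651″ = 27.39 pc; d_B = 1/0.01530″ = 65.359 pc.
|d_B − d_A| = |65.359 − 27.39| = 37.969 pc = 37.969 × 3.262 ly = 123.85 ly.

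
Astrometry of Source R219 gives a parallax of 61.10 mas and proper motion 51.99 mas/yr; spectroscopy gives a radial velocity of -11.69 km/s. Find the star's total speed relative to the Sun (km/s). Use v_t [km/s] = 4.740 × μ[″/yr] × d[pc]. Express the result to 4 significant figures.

12.37 km/s

d = 1/p = 1/0.06110″ = 16.367 pc.
μ = 51.99 mas/yr = 0.05199 ″/yr.
v_t = 4.740 μ d = 4.740 × 0.05199 × 16.367 = 4.0334 km/s.
v = √(v_r² + v_t²) = √((-11.69)² + 4.0334²) = √152.924 = 12.366 km/s.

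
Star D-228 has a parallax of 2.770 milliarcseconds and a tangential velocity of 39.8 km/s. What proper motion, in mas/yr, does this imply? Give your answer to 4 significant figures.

d = 1/p = 1/0.002770″ = 361.01 pc.
μ = v_t / (4.74 d) = 39.8 / (4.74 × 361.01) = 39.8 / 1711.2 = 0.023259 ″/yr = 23.259 mas/yr.

23.26 mas/yr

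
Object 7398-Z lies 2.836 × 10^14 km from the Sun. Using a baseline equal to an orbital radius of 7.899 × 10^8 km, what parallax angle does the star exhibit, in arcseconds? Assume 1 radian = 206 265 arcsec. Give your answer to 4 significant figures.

0.5745 arcsec

θ ≈ B/d = (7.899 × 10^8) / (2.836 × 10^14) = 2.7853 × 10^-6 rad.
In arcseconds: 2.7853 × 10^-6 × 206265 = 0.57451″.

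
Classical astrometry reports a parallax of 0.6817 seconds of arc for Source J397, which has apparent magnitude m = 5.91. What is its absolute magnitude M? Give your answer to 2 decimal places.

d = 1/p = 1/0.6817″ = 1.4669 pc.
m − M = 5 log₁₀(1.4669) − 5 = 0.8320 − 5 = -4.1680.
M = m − (m − M) = 5.91 − (-4.1680) = 10.08.

M = 10.08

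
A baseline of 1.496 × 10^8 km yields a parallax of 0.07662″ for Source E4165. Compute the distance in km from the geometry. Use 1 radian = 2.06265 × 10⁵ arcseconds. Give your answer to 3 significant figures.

4.03 × 10^14 km

θ = 0.07662″ = 0.07662/206265 = 3.7146 × 10^-7 rad.
d = B/θ = (1.496 × 10^8) / (3.7146 × 10^-7) = 4.0274 × 10^14 km.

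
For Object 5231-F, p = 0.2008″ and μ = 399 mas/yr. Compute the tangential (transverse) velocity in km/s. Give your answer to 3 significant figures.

d = 1/p = 1/0.2008″ = 4.9801 pc.
μ = 399 mas/yr = 0.399 ″/yr.
v_t = 4.74 × μ × d = 4.74 × 0.399 × 4.9801 = 9.4187 km/s.

9.42 km/s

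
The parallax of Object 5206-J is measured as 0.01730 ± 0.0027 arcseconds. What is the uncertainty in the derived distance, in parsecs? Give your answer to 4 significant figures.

d = 1/p, so σ_d = σ_p / p².
σ_d = 0.00270 / (0.01730)² = 0.00270 / 0.00029929 = 9.0214 pc.

9.021 pc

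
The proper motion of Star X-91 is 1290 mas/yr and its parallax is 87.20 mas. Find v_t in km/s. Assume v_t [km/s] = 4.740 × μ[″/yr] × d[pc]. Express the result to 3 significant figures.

d = 1/p = 1/0.08720″ = 11.468 pc.
μ = 1290 mas/yr = 1.29 ″/yr.
v_t = 4.74 × μ × d = 4.74 × 1.29 × 11.468 = 70.122 km/s.

70.1 km/s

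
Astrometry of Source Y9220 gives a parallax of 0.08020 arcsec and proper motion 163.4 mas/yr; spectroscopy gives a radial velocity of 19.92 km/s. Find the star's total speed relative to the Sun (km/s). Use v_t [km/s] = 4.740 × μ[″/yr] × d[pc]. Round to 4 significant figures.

22.14 km/s

d = 1/p = 1/0.08020″ = 12.469 pc.
μ = 163.4 mas/yr = 0.1634 ″/yr.
v_t = 4.740 μ d = 4.740 × 0.1634 × 12.469 = 9.6574 km/s.
v = √(v_r² + v_t²) = √(19.92² + 9.6574²) = √490.072 = 22.138 km/s.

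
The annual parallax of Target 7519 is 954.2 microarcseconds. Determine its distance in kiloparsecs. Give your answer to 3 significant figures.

p = 954.2 microarcseconds = 0.0009542 arcsec.
d = 1/p = 1/0.0009542 = 1048 pc.
= 1.048 kpc.

1.05 kpc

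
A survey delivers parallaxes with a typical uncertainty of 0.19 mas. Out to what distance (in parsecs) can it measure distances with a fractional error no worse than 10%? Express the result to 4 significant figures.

σ_d/d = σ_p/p, so the condition is σ_p/p ≤ 0.10, i.e. p ≥ σ_p/0.10.
p_min = 0.19/0.10 = 1.9 mas = 0.0019 arcsec.
d_max = 1/p_min = 1/0.0019 = 526.32 pc.

526.3 pc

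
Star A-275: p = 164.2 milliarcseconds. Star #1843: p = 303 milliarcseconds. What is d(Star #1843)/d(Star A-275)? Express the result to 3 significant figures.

0.542

Since d = 1/p, d_B/d_A = p_A/p_B.
= 164.2 / 303 = 0.54191.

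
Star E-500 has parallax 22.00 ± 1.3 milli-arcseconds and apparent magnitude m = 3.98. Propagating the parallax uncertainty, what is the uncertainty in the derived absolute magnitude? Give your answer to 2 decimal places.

σ_M = 0.13 mag

M = m − 5 log₁₀ d + 5 = m + 5 log₁₀ p + 5, so ∂M/∂p = 5/(p ln 10).
σ_M = (5/ln 10) · (σ_p/p) = 2.1715 × 1.3/22.00 = 2.1715 × 0.059091 = 0.12832.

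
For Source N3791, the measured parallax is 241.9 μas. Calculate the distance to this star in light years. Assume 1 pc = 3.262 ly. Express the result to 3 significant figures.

p = 241.9 μas = 0.0002419 arcsec.
d = 1/p = 1/0.0002419 = 4133.9 pc.
In light-years: 4133.9 × 3.262 = 13485 ly.

13500 light years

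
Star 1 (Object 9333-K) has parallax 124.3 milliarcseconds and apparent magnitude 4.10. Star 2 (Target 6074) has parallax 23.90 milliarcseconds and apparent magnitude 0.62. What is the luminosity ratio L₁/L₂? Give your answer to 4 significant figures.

L₁/L₂ = 0.001499

d₁ = 1/p₁ = 1/0.1243″ = 8.0451 pc; d₂ = 1/p₂ = 1/0.02390″ = 41.841 pc.
M₁ = m₁ − 5 log₁₀ d₁ + 5 = 4.10 − 4.5277 + 5 = 4.5723.
M₂ = 0.62 − 8.1080 + 5 = -2.4880.
L₁/L₂ = 10^(0.4(M₂ − M₁)) = 10^(0.4 × (-7.0603)) = 10^(-2.82412) = 0.0014993.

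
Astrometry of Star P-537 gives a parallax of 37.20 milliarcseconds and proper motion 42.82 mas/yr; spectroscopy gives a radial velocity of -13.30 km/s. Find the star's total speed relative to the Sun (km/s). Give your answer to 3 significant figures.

d = 1/p = 1/0.03720″ = 26.882 pc.
μ = 42.82 mas/yr = 0.04282 ″/yr.
v_t = 4.740 μ d = 4.740 × 0.04282 × 26.882 = 5.4562 km/s.
v = √(v_r² + v_t²) = √((-13.30)² + 5.4562²) = √206.66 = 14.376 km/s.

14.4 km/s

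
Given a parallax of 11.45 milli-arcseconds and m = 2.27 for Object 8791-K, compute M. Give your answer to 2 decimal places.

M = -2.44

d = 1/p = 1/0.01145″ = 87.336 pc.
m − M = 5 log₁₀(87.336) − 5 = 9.7060 − 5 = 4.7060.
M = m − (m − M) = 2.27 − 4.7060 = -2.44.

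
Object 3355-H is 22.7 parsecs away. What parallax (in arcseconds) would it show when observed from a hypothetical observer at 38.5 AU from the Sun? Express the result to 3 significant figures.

1.70 arcsec

p (arcsec) = B (AU) / d (pc).
p = 38.5 / 22.7 = 1.696 arcsec.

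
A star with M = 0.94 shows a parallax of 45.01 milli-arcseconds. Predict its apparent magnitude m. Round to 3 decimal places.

d = 1/p = 1/0.04501″ = 22.217 pc.
m − M = 5 log₁₀ d − 5 = 5 log₁₀(22.217) − 5 = 6.7334 − 5 = 1.7334.
m = M + (m − M) = 0.94 + 1.7334 = 2.673.

m = 2.673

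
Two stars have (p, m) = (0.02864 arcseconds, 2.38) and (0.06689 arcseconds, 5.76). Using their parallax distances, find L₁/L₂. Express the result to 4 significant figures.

d₁ = 1/p₁ = 1/0.02864″ = 34.916 pc; d₂ = 1/p₂ = 1/0.06689″ = 14.95 pc.
M₁ = m₁ − 5 log₁₀ d₁ + 5 = 2.38 − 7.7151 + 5 = -0.3351.
M₂ = 5.76 − 5.8732 + 5 = 4.8868.
L₁/L₂ = 10^(0.4(M₂ − M₁)) = 10^(0.4 × 5.2219) = 10^2.08876 = 122.68.

L₁/L₂ = 122.7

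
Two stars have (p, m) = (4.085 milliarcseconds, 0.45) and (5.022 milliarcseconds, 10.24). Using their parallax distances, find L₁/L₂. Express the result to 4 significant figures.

d₁ = 1/p₁ = 1/0.004085″ = 244.8 pc; d₂ = 1/p₂ = 1/0.005022″ = 199.12 pc.
M₁ = m₁ − 5 log₁₀ d₁ + 5 = 0.45 − 11.9441 + 5 = -6.4941.
M₂ = 10.24 − 11.4956 + 5 = 3.7444.
L₁/L₂ = 10^(0.4(M₂ − M₁)) = 10^(0.4 × 10.2385) = 10^4.09540 = 12457.

L₁/L₂ = 12460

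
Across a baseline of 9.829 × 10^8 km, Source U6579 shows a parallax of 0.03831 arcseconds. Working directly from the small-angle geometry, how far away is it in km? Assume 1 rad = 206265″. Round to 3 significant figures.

θ = 0.03831″ = 0.03831/206265 = 1.8573 × 10^-7 rad.
d = B/θ = (9.829 × 10^8) / (1.8573 × 10^-7) = 5.2921 × 10^15 km.

5.29 × 10^15 km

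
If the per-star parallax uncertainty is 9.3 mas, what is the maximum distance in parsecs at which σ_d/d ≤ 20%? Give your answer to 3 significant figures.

21.5 pc

σ_d/d = σ_p/p, so the condition is σ_p/p ≤ 0.20, i.e. p ≥ σ_p/0.20.
p_min = 9.3/0.20 = 46.5 mas = 0.0465 arcsec.
d_max = 1/p_min = 1/0.0465 = 21.505 pc.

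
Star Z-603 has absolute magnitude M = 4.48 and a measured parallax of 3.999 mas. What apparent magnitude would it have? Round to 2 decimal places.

d = 1/p = 1/0.003999″ = 250.06 pc.
m − M = 5 log₁₀ d − 5 = 5 log₁₀(250.06) − 5 = 11.9902 − 5 = 6.9902.
m = M + (m − M) = 4.48 + 6.9902 = 11.47.

m = 11.47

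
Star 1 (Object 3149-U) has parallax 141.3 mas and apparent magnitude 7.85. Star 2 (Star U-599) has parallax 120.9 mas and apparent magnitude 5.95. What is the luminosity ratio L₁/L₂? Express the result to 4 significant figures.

L₁/L₂ = 0.1272

d₁ = 1/p₁ = 1/0.1413″ = 7.0771 pc; d₂ = 1/p₂ = 1/0.1209″ = 8.2713 pc.
M₁ = m₁ − 5 log₁₀ d₁ + 5 = 7.85 − 4.2493 + 5 = 8.6007.
M₂ = 5.95 − 4.5879 + 5 = 6.3621.
L₁/L₂ = 10^(0.4(M₂ − M₁)) = 10^(0.4 × (-2.2386)) = 10^(-0.89544) = 0.12722.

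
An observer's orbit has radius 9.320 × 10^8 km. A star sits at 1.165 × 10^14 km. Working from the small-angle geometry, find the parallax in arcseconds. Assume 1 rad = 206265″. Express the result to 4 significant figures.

θ ≈ B/d = (9.320 × 10^8) / (1.165 × 10^14) = 8.0000 × 10^-6 rad.
In arcseconds: 8.0000 × 10^-6 × 206265 = 1.6501″.

1.650 arcsec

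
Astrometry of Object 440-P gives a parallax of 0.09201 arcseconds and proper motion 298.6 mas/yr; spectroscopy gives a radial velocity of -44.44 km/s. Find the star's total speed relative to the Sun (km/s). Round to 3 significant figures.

47.0 km/s

d = 1/p = 1/0.09201″ = 10.868 pc.
μ = 298.6 mas/yr = 0.2986 ″/yr.
v_t = 4.740 μ d = 4.740 × 0.2986 × 10.868 = 15.382 km/s.
v = √(v_r² + v_t²) = √((-44.44)² + 15.382²) = √2211.52 = 47.027 km/s.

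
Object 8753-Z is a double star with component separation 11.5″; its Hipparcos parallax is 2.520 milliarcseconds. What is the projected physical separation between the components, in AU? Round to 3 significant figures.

d = 1/p = 1/0.002520″ = 396.83 pc.
At distance d (pc), an angle of θ arcsec spans θ·d AU: s = 11.5 × 396.83 = 4563.5 AU.

4560 AU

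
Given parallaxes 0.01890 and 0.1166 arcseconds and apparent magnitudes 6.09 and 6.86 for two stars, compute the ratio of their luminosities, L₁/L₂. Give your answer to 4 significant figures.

L₁/L₂ = 77.35

d₁ = 1/p₁ = 1/0.01890″ = 52.91 pc; d₂ = 1/p₂ = 1/0.1166″ = 8.5763 pc.
M₁ = m₁ − 5 log₁₀ d₁ + 5 = 6.09 − 8.6177 + 5 = 2.4723.
M₂ = 6.86 − 4.6665 + 5 = 7.1935.
L₁/L₂ = 10^(0.4(M₂ − M₁)) = 10^(0.4 × 4.7212) = 10^1.88848 = 77.354.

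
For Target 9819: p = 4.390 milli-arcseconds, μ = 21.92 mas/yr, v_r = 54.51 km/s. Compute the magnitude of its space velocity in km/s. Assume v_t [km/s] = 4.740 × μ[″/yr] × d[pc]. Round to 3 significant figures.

d = 1/p = 1/0.004390″ = 227.79 pc.
μ = 21.92 mas/yr = 0.02192 ″/yr.
v_t = 4.740 μ d = 4.740 × 0.02192 × 227.79 = 23.668 km/s.
v = √(v_r² + v_t²) = √(54.51² + 23.668²) = √3531.51 = 59.427 km/s.

59.4 km/s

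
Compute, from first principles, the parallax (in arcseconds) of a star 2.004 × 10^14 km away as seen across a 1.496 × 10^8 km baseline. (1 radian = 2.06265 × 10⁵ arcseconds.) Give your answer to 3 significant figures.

θ ≈ B/d = (1.496 × 10^8) / (2.004 × 10^14) = 7.4651 × 10^-7 rad.
In arcseconds: 7.4651 × 10^-7 × 206265 = 0.15398″.

0.154 arcsec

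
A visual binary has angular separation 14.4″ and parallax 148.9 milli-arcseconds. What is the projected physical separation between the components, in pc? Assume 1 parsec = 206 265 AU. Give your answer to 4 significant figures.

0.0004689 pc

d = 1/p = 1/0.1489″ = 6.7159 pc.
At distance d (pc), an angle of θ arcsec spans θ·d AU: s = 14.4 × 6.7159 = 96.709 AU.
= 96.709 / 206265 = 0.00046886 pc.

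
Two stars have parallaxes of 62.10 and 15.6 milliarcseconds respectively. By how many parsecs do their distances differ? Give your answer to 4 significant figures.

48.00 pc

d_A = 1/0.06210″ = 16.103 pc; d_B = 1/0.01560″ = 64.103 pc.
|d_B − d_A| = |64.103 − 16.103| = 48 pc.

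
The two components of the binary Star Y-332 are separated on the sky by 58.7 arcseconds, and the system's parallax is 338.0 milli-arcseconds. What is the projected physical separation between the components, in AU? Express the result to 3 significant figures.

174 AU

d = 1/p = 1/0.3380″ = 2.9586 pc.
At distance d (pc), an angle of θ arcsec spans θ·d AU: s = 58.7 × 2.9586 = 173.67 AU.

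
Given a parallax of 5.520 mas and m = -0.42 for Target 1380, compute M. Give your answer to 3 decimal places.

M = -6.710

d = 1/p = 1/0.005520″ = 181.16 pc.
m − M = 5 log₁₀(181.16) − 5 = 11.2903 − 5 = 6.2903.
M = m − (m − M) = -0.42 − 6.2903 = -6.710.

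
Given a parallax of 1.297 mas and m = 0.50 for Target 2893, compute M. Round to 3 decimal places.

M = -8.935

d = 1/p = 1/0.001297″ = 771.01 pc.
m − M = 5 log₁₀(771.01) − 5 = 14.4353 − 5 = 9.4353.
M = m − (m − M) = 0.50 − 9.4353 = -8.935.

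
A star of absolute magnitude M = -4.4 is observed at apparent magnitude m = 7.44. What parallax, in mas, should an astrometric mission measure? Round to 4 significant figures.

m − M = 7.44 − (-4.4) = 11.84.
d = 10^((m−M)/5 + 1) = 10^3.368 = 2333.5 pc.
p = 1/d = 1/2333.5 = 0.00042854 arcsec = 0.42854 mas.

0.4285 mas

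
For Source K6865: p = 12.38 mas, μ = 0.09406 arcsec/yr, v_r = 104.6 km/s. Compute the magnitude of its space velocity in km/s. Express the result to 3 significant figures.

111 km/s

d = 1/p = 1/0.01238″ = 80.775 pc.
v_t = 4.740 μ d = 4.740 × 0.09406 × 80.775 = 36.013 km/s.
v = √(v_r² + v_t²) = √(104.6² + 36.013²) = √12238.1 = 110.63 km/s.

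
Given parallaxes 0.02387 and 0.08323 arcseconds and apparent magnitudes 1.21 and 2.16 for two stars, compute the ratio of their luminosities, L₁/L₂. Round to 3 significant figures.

d₁ = 1/p₁ = 1/0.02387″ = 41.894 pc; d₂ = 1/p₂ = 1/0.08323″ = 12.015 pc.
M₁ = m₁ − 5 log₁₀ d₁ + 5 = 1.21 − 8.1108 + 5 = -1.9008.
M₂ = 2.16 − 5.3986 + 5 = 1.7614.
L₁/L₂ = 10^(0.4(M₂ − M₁)) = 10^(0.4 × 3.6622) = 10^1.46488 = 29.166.

L₁/L₂ = 29.2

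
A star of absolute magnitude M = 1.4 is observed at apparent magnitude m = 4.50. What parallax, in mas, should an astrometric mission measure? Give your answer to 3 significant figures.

m − M = 4.50 − 1.4 = 3.10.
d = 10^((m−M)/5 + 1) = 10^1.620 = 41.687 pc.
p = 1/d = 1/41.687 = 0.023988 arcsec = 23.988 mas.

24.0 mas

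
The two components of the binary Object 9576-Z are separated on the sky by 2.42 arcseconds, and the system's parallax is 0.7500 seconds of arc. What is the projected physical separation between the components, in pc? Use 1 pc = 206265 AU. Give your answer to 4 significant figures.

d = 1/p = 1/0.7500″ = 1.3333 pc.
At distance d (pc), an angle of θ arcsec spans θ·d AU: s = 2.42 × 1.3333 = 3.2266 AU.
= 3.2266 / 206265 = 1.5643 × 10^-5 pc.

1.564 × 10^-5 pc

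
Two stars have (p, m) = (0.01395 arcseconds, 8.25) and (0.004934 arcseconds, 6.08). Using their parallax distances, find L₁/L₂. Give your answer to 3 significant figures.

L₁/L₂ = 0.0170

d₁ = 1/p₁ = 1/0.01395″ = 71.685 pc; d₂ = 1/p₂ = 1/0.004934″ = 202.68 pc.
M₁ = m₁ − 5 log₁₀ d₁ + 5 = 8.25 − 9.2771 + 5 = 3.9729.
M₂ = 6.08 − 11.5341 + 5 = -0.4541.
L₁/L₂ = 10^(0.4(M₂ − M₁)) = 10^(0.4 × (-4.4270)) = 10^(-1.77080) = 0.016951.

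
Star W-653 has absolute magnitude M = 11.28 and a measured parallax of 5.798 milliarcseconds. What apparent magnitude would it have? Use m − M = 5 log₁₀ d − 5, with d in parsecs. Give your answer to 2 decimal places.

m = 17.46

d = 1/p = 1/0.005798″ = 172.47 pc.
m − M = 5 log₁₀ d − 5 = 5 log₁₀(172.47) − 5 = 11.1836 − 5 = 6.1836.
m = M + (m − M) = 11.28 + 6.1836 = 17.46.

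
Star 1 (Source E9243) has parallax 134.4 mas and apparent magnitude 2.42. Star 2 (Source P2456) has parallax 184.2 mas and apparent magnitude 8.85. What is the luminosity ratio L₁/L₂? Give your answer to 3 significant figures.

L₁/L₂ = 701

d₁ = 1/p₁ = 1/0.1344″ = 7.4405 pc; d₂ = 1/p₂ = 1/0.1842″ = 5.4289 pc.
M₁ = m₁ − 5 log₁₀ d₁ + 5 = 2.42 − 4.3580 + 5 = 3.0620.
M₂ = 8.85 − 3.6736 + 5 = 10.1764.
L₁/L₂ = 10^(0.4(M₂ − M₁)) = 10^(0.4 × 7.1144) = 10^2.84576 = 701.07.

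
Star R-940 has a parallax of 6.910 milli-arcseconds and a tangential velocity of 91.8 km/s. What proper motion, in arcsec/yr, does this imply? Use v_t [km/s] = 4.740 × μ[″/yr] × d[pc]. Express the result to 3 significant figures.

d = 1/p = 1/0.006910″ = 144.72 pc.
μ = v_t / (4.74 d) = 91.8 / (4.74 × 144.72) = 91.8 / 685.97 = 0.13383 ″/yr.

0.134 arcsec/yr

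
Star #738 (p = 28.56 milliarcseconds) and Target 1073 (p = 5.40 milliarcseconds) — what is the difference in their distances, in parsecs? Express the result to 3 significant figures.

150 pc

d_A = 1/0.02856″ = 35.014 pc; d_B = 1/0.005400″ = 185.19 pc.
|d_B − d_A| = |185.19 − 35.014| = 150.18 pc.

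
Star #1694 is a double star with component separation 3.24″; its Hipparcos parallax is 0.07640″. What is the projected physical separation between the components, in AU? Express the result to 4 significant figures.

d = 1/p = 1/0.07640″ = 13.089 pc.
At distance d (pc), an angle of θ arcsec spans θ·d AU: s = 3.24 × 13.089 = 42.408 AU.

42.41 AU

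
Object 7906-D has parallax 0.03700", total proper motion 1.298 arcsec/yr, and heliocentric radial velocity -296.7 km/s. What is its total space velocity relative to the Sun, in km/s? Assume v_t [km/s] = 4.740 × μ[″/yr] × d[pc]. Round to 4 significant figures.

340.1 km/s

d = 1/p = 1/0.03700″ = 27.027 pc.
v_t = 4.740 μ d = 4.740 × 1.298 × 27.027 = 166.28 km/s.
v = √(v_r² + v_t²) = √((-296.7)² + 166.28²) = √115680 = 340.12 km/s.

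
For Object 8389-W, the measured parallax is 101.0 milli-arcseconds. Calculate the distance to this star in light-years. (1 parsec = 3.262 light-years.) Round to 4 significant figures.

32.30 light years

p = 101.0 milli-arcseconds = 0.1010 arcsec.
d = 1/p = 1/0.1010 = 9.901 pc.
In light-years: 9.901 × 3.262 = 32.297 ly.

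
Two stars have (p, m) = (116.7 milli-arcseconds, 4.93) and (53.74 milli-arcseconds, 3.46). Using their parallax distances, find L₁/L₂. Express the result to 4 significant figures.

L₁/L₂ = 0.05476

d₁ = 1/p₁ = 1/0.1167″ = 8.569 pc; d₂ = 1/p₂ = 1/0.05374″ = 18.608 pc.
M₁ = m₁ − 5 log₁₀ d₁ + 5 = 4.93 − 4.6647 + 5 = 5.2653.
M₂ = 3.46 − 6.3485 + 5 = 2.1115.
L₁/L₂ = 10^(0.4(M₂ − M₁)) = 10^(0.4 × (-3.1538)) = 10^(-1.26152) = 0.054762.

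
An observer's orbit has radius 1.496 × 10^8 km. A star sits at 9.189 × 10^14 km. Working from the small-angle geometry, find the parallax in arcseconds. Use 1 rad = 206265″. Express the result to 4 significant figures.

0.03358 arcsec

θ ≈ B/d = (1.496 × 10^8) / (9.189 × 10^14) = 1.6280 × 10^-7 rad.
In arcseconds: 1.6280 × 10^-7 × 206265 = 0.03358″.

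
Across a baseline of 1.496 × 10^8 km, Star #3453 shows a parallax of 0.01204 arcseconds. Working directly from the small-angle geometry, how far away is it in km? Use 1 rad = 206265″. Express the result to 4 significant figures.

2.563 × 10^15 km

θ = 0.01204″ = 0.01204/206265 = 5.8372 × 10^-8 rad.
d = B/θ = (1.496 × 10^8) / (5.8372 × 10^-8) = 2.5629 × 10^15 km.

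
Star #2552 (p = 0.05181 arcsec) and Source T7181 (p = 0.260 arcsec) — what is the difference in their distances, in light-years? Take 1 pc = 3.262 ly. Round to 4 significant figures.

50.41 ly

d_A = 1/0.05181″ = 19.301 pc; d_B = 1/0.2600″ = 3.8462 pc.
|d_B − d_A| = |3.8462 − 19.301| = 15.455 pc = 15.455 × 3.262 ly = 50.414 ly.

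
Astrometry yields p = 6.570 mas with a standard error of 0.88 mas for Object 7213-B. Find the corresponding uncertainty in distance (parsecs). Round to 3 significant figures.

20.4 pc

d = 1/p, so σ_d = σ_p / p².
σ_d = 0.000880 / (0.006570)² = 0.000880 / 0.000043165 = 20.387 pc.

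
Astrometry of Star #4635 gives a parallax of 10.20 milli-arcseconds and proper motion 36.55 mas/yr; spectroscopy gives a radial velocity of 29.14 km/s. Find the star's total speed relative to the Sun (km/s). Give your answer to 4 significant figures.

33.73 km/s

d = 1/p = 1/0.01020″ = 98.039 pc.
μ = 36.55 mas/yr = 0.03655 ″/yr.
v_t = 4.740 μ d = 4.740 × 0.03655 × 98.039 = 16.985 km/s.
v = √(v_r² + v_t²) = √(29.14² + 16.985²) = √1137.63 = 33.729 km/s.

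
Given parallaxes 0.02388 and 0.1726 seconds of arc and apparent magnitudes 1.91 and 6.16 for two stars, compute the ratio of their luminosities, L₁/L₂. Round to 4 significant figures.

L₁/L₂ = 2618

d₁ = 1/p₁ = 1/0.02388″ = 41.876 pc; d₂ = 1/p₂ = 1/0.1726″ = 5.7937 pc.
M₁ = m₁ − 5 log₁₀ d₁ + 5 = 1.91 − 8.1098 + 5 = -1.1998.
M₂ = 6.16 − 3.8148 + 5 = 7.3452.
L₁/L₂ = 10^(0.4(M₂ − M₁)) = 10^(0.4 × 8.5450) = 10^3.41800 = 2618.2.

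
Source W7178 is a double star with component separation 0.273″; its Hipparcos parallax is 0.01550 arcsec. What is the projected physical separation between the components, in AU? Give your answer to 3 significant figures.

17.6 AU

d = 1/p = 1/0.01550″ = 64.516 pc.
At distance d (pc), an angle of θ arcsec spans θ·d AU: s = 0.273 × 64.516 = 17.613 AU.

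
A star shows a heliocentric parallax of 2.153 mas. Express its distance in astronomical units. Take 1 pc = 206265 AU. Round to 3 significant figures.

p = 2.153 mas = 0.002153 arcsec.
d = 1/p = 1/0.002153 = 464.47 pc.
In AU: 464.47 × 206265 = 9.5804 × 10^7 AU.

9.58 × 10^7 AU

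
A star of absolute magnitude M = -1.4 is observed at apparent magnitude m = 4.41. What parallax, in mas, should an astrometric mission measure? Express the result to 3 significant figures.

6.89 mas

m − M = 4.41 − (-1.4) = 5.81.
d = 10^((m−M)/5 + 1) = 10^2.162 = 145.21 pc.
p = 1/d = 1/145.21 = 0.0068866 arcsec = 6.8866 mas.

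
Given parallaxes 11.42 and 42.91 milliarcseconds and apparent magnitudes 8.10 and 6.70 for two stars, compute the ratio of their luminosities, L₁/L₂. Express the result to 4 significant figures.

d₁ = 1/p₁ = 1/0.01142″ = 87.566 pc; d₂ = 1/p₂ = 1/0.04291″ = 23.305 pc.
M₁ = m₁ − 5 log₁₀ d₁ + 5 = 8.10 − 9.7117 + 5 = 3.3883.
M₂ = 6.70 − 6.8372 + 5 = 4.8628.
L₁/L₂ = 10^(0.4(M₂ − M₁)) = 10^(0.4 × 1.4745) = 10^0.58980 = 3.8887.

L₁/L₂ = 3.889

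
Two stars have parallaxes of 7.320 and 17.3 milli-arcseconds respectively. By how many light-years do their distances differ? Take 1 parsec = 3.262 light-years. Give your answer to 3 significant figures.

257 ly

d_A = 1/0.007320″ = 136.61 pc; d_B = 1/0.01730″ = 57.803 pc.
|d_B − d_A| = |57.803 − 136.61| = 78.807 pc = 78.807 × 3.262 ly = 257.07 ly.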